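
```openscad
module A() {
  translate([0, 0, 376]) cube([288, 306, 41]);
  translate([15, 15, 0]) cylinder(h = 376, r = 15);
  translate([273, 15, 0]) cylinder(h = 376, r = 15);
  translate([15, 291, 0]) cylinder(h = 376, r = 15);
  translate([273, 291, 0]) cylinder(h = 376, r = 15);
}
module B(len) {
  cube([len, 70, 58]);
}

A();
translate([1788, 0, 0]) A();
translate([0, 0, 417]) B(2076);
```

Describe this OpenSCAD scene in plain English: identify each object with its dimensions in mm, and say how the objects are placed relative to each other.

A is a four-legged stool. The seat is a 288×306×41 mm slab whose top surface is at z = 417 mm; four round legs, each 30 mm in diameter, run from the floor (z = 0) to the underside of the seat, each leg's axis is inset half a diameter from the nearest pair of seat edges (so the leg's bounding box is flush with the corner).

B is a rectangular beam 2076 mm long (x), 70 mm deep (y), 58 mm thick (z).

The beam spans the tops of two stools placed 1500 mm apart, resting at z = 417 mm.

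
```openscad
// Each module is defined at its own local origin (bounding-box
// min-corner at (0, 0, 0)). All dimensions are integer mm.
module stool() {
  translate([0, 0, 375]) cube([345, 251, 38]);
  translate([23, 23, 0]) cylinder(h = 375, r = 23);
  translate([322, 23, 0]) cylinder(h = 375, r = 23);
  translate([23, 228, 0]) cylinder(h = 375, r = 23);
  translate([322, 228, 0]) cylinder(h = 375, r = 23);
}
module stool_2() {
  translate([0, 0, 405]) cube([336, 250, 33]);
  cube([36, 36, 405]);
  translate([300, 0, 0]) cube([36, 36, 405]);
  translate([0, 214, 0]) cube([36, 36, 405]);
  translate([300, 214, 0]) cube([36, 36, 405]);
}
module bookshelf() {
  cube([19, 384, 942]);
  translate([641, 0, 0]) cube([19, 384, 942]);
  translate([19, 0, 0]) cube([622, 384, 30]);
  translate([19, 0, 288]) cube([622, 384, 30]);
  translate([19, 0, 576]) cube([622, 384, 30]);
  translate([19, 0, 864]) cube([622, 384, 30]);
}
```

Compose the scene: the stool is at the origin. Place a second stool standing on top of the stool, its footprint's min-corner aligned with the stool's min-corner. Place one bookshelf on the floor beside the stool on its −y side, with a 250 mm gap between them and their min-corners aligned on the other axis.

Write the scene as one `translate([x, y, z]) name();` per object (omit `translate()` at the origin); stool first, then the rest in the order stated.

stool();
translate([0, 0, 413]) stool_2();
translate([0, -634, 0]) bookshelf();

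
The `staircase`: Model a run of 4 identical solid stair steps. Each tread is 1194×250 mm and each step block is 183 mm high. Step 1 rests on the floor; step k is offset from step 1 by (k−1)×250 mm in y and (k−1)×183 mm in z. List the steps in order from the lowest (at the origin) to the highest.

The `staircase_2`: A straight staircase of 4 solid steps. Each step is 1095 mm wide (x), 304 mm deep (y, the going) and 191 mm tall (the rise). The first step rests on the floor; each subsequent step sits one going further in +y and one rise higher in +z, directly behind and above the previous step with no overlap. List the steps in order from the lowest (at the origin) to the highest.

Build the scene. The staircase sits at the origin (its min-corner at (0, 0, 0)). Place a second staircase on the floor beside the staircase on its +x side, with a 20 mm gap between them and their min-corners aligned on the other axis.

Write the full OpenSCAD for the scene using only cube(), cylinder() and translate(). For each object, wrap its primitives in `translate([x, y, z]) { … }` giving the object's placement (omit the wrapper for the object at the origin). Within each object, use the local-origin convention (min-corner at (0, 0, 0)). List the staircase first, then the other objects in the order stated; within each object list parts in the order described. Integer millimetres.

cube([1194, 250, 183]);
translate([0, 250, 183]) cube([1194, 250, 183]);
translate([0, 500, 366]) cube([1194, 250, 183]);
translate([0, 750, 549]) cube([1194, 250, 183]);
translate([1214, 0, 0]) {
  cube([1095, 304, 191]);
  translate([0, 304, 191]) cube([1095, 304, 191]);
  translate([0, 608, 382]) cube([1095, 304, 191]);
  translate([0, 912, 573]) cube([1095, 304, 191]);
}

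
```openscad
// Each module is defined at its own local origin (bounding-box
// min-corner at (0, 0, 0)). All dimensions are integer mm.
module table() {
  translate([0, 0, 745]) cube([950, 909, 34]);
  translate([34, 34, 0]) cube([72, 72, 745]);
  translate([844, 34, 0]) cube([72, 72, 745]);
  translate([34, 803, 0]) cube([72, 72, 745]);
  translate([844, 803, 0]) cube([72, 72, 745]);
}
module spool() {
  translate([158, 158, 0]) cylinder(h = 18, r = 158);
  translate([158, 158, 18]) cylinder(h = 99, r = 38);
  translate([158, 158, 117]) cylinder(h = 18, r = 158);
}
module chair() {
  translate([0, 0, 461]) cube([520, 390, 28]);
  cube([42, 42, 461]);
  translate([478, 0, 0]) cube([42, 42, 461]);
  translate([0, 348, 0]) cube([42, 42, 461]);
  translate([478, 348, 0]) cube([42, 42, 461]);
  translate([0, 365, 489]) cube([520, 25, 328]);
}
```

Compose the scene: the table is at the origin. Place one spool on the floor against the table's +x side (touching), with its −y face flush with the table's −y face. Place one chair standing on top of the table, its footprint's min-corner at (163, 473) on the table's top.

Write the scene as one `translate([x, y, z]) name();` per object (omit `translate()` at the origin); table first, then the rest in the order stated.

table();
translate([950, 0, 0]) spool();
translate([163, 473, 779]) chair();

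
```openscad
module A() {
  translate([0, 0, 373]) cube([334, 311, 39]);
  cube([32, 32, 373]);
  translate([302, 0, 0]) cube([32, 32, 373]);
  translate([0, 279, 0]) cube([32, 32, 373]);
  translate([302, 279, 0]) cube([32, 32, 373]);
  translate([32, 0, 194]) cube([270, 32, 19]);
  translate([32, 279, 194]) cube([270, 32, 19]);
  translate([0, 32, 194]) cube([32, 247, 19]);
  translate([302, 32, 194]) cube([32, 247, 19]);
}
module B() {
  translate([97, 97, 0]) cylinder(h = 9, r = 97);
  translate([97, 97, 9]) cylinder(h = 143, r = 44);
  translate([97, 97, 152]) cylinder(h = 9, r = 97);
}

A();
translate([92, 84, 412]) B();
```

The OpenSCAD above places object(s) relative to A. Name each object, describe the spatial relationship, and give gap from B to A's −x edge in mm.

A is a stool. B is a spool. The spool is on top of the stool. The gap from the spool to the stool's −x edge is 92 mm.

The spool's min-x is at 92; the stool's min-x is 0; gap = 92 mm.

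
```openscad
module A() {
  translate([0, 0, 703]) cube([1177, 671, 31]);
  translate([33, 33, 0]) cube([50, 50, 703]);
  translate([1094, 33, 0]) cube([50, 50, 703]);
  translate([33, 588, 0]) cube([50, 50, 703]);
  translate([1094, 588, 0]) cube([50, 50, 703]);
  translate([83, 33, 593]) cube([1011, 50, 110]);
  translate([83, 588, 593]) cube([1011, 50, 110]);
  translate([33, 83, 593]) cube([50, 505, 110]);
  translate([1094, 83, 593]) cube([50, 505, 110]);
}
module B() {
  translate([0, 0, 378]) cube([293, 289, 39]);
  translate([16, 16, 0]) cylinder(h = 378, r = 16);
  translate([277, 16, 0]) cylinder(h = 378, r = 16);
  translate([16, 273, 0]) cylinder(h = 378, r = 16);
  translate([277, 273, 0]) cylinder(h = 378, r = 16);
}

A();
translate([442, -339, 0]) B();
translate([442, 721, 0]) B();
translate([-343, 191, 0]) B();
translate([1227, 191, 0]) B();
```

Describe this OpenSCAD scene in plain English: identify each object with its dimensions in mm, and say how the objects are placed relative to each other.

A is a rectangular dining table. The top is 1177×671×31 mm with its upper surface at z = 734 mm. It stands on four 50×50 mm square legs, each inset 33 mm from the nearest pair of top edges, running from the floor to the underside of the top. Four apron rails, 50 mm thick and 110 mm tall, run between adjacent legs with their top edges flush with the underside of the top and their outer faces flush with the legs' outer faces.

B is a simple wooden stool: a rectangular seat 293 mm (x) by 289 mm (y), 39 mm thick, top face at z = 417 mm, on four round legs, each 32 mm in diameter. The legs rest on z = 0, each leg's axis is inset half a diameter from the nearest pair of seat edges (so the leg's bounding box is flush with the corner).

Four stools sit around the table at the −y, +y, −x, +x sides.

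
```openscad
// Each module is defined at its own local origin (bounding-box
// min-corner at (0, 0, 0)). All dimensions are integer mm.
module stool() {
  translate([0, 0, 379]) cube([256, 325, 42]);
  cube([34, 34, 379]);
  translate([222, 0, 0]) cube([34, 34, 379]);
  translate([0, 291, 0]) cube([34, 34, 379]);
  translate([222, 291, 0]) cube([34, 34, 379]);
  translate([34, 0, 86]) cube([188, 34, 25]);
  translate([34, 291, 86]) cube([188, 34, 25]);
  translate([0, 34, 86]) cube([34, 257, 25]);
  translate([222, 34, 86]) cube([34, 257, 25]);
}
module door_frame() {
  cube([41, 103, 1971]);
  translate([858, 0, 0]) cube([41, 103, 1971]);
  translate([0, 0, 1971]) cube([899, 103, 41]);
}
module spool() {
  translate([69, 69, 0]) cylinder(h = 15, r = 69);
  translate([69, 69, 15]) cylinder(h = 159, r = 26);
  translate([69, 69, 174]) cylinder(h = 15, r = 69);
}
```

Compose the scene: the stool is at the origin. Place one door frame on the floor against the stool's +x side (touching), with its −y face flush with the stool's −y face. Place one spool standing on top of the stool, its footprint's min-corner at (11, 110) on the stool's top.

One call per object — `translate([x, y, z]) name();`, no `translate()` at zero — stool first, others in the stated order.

stool();
translate([256, 0, 0]) door_frame();
translate([11, 110, 421]) spool();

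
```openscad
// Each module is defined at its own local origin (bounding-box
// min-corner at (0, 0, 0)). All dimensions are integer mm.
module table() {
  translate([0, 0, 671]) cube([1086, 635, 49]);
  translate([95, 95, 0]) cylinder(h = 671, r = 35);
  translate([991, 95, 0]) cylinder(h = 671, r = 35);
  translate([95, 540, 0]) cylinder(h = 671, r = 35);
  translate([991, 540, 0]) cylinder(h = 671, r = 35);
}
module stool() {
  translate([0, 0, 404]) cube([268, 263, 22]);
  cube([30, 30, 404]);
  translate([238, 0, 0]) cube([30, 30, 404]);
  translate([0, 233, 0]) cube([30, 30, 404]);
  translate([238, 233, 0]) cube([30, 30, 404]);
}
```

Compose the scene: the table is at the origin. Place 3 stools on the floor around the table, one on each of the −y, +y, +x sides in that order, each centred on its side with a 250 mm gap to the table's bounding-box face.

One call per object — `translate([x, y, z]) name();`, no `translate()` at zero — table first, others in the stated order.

table();
translate([409, -513, 0]) stool();
translate([409, 885, 0]) stool();
translate([1336, 186, 0]) stool();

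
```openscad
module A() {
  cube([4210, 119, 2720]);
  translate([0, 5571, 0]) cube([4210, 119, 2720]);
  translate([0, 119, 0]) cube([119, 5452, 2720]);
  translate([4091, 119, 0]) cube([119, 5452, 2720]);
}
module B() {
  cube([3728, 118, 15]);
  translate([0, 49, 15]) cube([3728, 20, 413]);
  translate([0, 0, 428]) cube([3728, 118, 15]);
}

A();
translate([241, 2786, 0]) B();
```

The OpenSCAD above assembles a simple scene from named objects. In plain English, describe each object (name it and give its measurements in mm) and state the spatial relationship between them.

A is the wall frame of a small rectangular building: four walls, each 2720 mm tall and 119 mm thick, enclosing a footprint 4210 mm (x) by 5690 mm (y) outside-to-outside, with no floor or roof. The front and back walls (the −y and +y sides) span the full width; the two side walls fit between them.

B is an I-beam lying along x, 3728 mm long. Overall section height 443 mm. Two flanges 118 mm wide (y) and 15 mm thick, one on the floor and one at the top; a web 20 mm thick runs between them, centred on the flange width.

The I-beam sits inside the house frame, centred.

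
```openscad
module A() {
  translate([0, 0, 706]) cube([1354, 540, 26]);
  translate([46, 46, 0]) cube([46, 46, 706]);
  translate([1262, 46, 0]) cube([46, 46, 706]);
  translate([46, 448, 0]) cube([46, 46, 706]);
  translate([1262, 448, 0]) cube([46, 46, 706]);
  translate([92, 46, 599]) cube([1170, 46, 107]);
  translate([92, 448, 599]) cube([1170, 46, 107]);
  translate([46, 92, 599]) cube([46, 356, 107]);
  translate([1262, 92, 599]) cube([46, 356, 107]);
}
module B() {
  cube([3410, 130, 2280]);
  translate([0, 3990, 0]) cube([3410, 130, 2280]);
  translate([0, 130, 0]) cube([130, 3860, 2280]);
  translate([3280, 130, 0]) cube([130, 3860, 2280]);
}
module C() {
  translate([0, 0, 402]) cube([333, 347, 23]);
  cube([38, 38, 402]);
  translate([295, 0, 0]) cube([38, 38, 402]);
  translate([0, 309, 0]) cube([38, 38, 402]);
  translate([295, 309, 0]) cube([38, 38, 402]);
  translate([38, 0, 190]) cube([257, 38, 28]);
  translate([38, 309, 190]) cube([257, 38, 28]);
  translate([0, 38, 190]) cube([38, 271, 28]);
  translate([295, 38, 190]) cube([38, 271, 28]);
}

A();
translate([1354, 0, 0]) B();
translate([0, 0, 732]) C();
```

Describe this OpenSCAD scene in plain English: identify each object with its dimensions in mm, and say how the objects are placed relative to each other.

A is a table with a 1354×540 mm rectangular top, 26 mm thick, top surface at z = 732 mm, supported by four 46×46 mm square legs, each inset 46 mm from the nearest pair of top edges, running from the floor. Four apron rails, 46 mm thick and 107 mm tall, run between adjacent legs with their top edges flush with the underside of the top and their outer faces flush with the legs' outer faces.

B is the wall frame of a small rectangular building: four walls, each 2280 mm tall and 130 mm thick, enclosing a footprint 3410 mm (x) by 4120 mm (y) outside-to-outside, with no floor or roof. The front and back walls (the −y and +y sides) span the full width; the two side walls fit between them.

C is a four-legged stool. The seat is a 333×347×23 mm slab whose top surface is at z = 425 mm; four square legs, each 38×38 mm in cross-section, run from the floor (z = 0) to the underside of the seat, each flush with a corner of the seat. Four stretchers, 38 mm wide and 28 mm tall, connect adjacent legs with their undersides at z = 190 mm, each running between the inner faces of the legs it joins and aligned with the legs' outer faces on the other axis.

The house frame is against the table's +x side, with their −y faces flush. The stool is on top of the table.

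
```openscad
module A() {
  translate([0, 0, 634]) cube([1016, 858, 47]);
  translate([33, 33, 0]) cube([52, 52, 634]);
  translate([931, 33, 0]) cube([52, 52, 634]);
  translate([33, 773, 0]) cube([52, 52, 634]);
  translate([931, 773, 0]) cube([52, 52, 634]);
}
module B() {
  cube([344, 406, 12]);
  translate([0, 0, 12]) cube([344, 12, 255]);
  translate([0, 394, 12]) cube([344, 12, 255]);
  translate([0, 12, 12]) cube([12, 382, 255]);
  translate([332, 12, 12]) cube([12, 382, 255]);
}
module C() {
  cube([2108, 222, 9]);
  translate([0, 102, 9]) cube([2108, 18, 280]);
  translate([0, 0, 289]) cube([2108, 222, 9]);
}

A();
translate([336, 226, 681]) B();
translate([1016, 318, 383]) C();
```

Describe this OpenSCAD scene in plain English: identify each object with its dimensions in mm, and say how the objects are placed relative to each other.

A is a table: top 1016 mm (x) × 858 mm (y), 47 mm thick, upper face at z = 681 mm, on four 52×52 mm square legs, each inset 33 mm from the nearest pair of top edges, running from z = 0 to the bottom of the top.

B is an open-topped rectangular box: outside dimensions 344×406×267 mm, with a uniform wall and base thickness of 12 mm. The base is a full 344×406 slab on the floor; four walls sit on top of the base. The front and back walls (the −y and +y sides) span the full width; the two side walls fit between them.

C is an I-beam lying along x, 2108 mm long. Overall section height 298 mm. Two flanges 222 mm wide (y) and 9 mm thick, one on the floor and one at the top; a web 18 mm thick runs between them, centred on the flange width.

The open box is on top of the table, centred. The I-beam is beside the table with their tops flush at z = 681.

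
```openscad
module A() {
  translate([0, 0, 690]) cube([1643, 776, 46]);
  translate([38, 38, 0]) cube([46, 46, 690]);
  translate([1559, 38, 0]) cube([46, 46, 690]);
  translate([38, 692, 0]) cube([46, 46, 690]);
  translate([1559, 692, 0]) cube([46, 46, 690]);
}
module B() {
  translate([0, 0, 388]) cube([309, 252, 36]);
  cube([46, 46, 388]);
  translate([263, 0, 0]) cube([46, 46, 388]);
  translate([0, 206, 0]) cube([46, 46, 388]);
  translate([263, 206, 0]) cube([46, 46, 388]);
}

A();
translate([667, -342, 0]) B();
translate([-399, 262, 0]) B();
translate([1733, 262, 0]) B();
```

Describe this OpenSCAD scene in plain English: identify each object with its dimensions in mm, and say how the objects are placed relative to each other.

A is a table with a 1643×776 mm rectangular top, 46 mm thick, top surface at z = 736 mm, supported by four 46×46 mm square legs, each inset 38 mm from the nearest pair of top edges, running from the floor.

B is a simple wooden stool: a rectangular seat 309 mm (x) by 252 mm (y), 36 mm thick, top face at z = 424 mm, on four square legs, each 46×46 mm in cross-section. The legs rest on z = 0, each flush with a corner of the seat.

Three stools sit around the table at the −y, −x, +x sides.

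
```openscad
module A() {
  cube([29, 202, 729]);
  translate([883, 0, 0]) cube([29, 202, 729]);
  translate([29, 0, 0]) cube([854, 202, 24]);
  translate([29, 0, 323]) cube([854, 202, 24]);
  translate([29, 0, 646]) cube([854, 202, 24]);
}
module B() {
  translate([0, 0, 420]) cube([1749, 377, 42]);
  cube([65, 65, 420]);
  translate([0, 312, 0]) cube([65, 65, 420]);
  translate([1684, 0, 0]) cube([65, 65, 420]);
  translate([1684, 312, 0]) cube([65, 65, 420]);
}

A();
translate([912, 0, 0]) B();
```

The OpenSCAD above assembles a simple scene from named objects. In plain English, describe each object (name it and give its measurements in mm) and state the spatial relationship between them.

A is an open bookshelf. Two side panels, each 29 mm thick, 202 mm deep and 729 mm tall, stand 912 mm apart (outside-to-outside). Between them sit 3 shelves, each 24 mm thick and 202 mm deep, spanning the full gap between the sides. The bottom shelf rests on the floor (its underside at z = 0) and the clear gap between one shelf's top and the next shelf's underside is 299 mm.

B is a bench: a 1749×377 mm seat slab, 42 mm thick, top at z = 462 mm, on four 65×65 mm square legs flush with the seat corners and standing on z = 0.

The bench is against the bookshelf's +x side, with their −y faces flush.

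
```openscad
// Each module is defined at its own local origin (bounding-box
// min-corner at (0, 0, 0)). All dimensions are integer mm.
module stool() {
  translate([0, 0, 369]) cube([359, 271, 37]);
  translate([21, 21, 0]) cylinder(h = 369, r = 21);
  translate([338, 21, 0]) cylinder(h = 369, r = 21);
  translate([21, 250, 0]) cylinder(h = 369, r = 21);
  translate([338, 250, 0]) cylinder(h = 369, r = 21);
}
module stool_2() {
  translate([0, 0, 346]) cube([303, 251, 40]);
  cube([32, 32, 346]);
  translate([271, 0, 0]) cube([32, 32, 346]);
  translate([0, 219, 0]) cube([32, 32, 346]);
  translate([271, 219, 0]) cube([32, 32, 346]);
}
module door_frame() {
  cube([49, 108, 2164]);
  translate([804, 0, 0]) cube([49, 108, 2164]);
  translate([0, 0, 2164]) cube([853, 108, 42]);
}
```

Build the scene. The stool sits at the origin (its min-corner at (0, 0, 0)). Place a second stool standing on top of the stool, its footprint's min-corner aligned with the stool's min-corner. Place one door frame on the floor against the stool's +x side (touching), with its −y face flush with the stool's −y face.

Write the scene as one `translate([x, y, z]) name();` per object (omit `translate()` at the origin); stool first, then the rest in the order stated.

stool();
translate([0, 0, 406]) stool_2();
translate([359, 0, 0]) door_frame();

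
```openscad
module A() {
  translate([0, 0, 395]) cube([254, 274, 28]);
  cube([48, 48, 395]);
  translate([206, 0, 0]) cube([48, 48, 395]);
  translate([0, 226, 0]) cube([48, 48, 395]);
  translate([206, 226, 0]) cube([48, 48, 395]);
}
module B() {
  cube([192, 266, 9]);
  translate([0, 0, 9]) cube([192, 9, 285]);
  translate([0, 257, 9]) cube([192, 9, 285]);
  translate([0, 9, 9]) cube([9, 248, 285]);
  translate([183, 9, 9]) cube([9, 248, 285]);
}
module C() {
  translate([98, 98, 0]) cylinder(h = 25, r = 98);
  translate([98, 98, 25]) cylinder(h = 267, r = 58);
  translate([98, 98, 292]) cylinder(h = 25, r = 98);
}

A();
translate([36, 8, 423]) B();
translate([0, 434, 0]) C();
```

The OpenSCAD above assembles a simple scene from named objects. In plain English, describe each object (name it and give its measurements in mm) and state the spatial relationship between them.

A is a simple wooden stool: a rectangular seat 254 mm (x) by 274 mm (y), 28 mm thick, top face at z = 423 mm, on four square legs, each 48×48 mm in cross-section. The legs rest on z = 0, each flush with a corner of the seat.

B is an open-topped rectangular box: outside dimensions 192×266×294 mm, with a uniform wall and base thickness of 9 mm. The base is a full 192×266 slab on the floor; four walls sit on top of the base. The front and back walls (the −y and +y sides) span the full width; the two side walls fit between them.

C is a spool: two coaxial disc flanges of radius 98 mm and thickness 25 mm, joined by a core cylinder of radius 58 mm and height 267 mm. The lower flange rests on z = 0 and the three cylinders share a vertical axis.

The open box is on top of the stool. The spool is on the floor beside the stool on its +y side.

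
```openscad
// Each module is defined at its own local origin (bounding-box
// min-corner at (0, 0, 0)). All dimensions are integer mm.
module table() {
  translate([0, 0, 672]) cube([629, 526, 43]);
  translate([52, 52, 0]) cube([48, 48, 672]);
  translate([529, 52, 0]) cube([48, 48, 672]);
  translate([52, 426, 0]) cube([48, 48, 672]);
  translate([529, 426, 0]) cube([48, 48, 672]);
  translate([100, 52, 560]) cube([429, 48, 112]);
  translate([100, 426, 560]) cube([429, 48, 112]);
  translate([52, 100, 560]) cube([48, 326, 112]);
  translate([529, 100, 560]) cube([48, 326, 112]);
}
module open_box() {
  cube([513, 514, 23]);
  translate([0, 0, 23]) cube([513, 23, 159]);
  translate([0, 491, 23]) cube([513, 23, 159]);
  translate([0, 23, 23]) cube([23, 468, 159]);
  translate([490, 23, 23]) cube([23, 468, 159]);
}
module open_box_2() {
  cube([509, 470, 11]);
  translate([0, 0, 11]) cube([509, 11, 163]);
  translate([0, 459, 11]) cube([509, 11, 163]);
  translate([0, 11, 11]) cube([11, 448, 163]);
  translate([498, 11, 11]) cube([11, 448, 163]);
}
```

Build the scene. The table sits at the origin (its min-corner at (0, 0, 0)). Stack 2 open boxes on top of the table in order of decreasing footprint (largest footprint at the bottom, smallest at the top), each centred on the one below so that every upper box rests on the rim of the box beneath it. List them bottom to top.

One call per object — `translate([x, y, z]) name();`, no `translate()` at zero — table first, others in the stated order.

table();
translate([58, 6, 715]) open_box();
translate([60, 28, 897]) open_box_2();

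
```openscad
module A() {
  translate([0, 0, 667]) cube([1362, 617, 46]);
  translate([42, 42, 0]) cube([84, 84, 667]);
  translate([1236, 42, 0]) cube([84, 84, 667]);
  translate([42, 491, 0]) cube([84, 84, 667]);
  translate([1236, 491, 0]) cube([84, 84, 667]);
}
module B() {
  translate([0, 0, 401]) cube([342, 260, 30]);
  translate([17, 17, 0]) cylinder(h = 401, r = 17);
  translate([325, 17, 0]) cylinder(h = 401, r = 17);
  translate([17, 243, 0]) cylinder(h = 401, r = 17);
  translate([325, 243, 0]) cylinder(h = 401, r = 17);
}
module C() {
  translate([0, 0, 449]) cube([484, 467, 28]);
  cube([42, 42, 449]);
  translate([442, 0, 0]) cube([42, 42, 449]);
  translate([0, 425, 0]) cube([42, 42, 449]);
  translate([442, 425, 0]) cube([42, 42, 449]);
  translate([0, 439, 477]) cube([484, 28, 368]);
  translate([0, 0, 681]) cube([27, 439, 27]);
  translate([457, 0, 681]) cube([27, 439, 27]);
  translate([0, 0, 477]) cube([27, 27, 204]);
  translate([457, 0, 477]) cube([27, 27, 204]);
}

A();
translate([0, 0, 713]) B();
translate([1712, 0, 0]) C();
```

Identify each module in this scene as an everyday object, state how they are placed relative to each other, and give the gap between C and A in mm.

A is a table. B is a stool. C is a chair. The stool is on top of the table. The chair is on the floor beside the table on its +x side. The gap between the chair and the table is 350 mm.

The chair's nearest face is 350 mm from the table's +x face.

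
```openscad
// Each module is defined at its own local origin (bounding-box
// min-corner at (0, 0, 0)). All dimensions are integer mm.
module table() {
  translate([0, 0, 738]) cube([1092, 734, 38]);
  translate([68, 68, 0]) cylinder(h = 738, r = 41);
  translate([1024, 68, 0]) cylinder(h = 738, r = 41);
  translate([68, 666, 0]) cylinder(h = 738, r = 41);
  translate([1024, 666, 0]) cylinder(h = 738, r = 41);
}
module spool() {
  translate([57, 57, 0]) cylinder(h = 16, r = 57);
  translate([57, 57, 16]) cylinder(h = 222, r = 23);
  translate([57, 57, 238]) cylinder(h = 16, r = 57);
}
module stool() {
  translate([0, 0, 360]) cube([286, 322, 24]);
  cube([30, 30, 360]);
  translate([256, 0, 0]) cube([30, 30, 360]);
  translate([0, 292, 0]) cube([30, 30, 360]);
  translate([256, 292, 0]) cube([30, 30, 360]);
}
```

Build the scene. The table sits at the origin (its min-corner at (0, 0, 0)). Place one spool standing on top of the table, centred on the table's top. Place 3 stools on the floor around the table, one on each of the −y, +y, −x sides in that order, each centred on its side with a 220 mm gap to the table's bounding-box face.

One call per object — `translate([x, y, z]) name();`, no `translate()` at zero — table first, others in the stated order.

table();
translate([489, 310, 776]) spool();
translate([403, -542, 0]) stool();
translate([403, 954, 0]) stool();
translate([-506, 206, 0]) stool();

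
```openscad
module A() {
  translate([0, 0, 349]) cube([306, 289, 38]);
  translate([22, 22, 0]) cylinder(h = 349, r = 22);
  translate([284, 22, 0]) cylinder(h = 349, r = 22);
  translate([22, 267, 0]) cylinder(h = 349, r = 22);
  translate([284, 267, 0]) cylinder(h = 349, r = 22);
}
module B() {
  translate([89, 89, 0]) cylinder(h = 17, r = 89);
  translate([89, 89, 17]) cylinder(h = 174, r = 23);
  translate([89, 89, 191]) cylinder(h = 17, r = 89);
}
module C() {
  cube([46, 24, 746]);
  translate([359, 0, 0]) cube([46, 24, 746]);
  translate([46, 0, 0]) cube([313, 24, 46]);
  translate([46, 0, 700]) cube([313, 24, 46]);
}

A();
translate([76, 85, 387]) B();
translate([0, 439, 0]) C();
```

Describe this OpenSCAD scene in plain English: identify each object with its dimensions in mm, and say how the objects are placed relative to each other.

A is a four-legged stool. The seat is a 306×289×38 mm slab whose top surface is at z = 387 mm; four round legs, each 44 mm in diameter, run from the floor (z = 0) to the underside of the seat, each leg's axis is inset half a diameter from the nearest pair of seat edges (so the leg's bounding box is flush with the corner).

B is a spool: two coaxial disc flanges of radius 89 mm and thickness 17 mm, joined by a core cylinder of radius 23 mm and height 174 mm. The lower flange rests on z = 0 and the three cylinders share a vertical axis.

C is a rectangular picture frame lying in the x–z plane (depth along y). The opening is 313 mm wide (x) by 654 mm tall (z), surrounded by a border 46 mm wide on all four sides. The frame is 24 mm deep and is made of two full-height vertical stiles with two horizontal rails fitted between them.

The spool is on top of the stool. The picture frame is on the floor beside the stool on its +y side.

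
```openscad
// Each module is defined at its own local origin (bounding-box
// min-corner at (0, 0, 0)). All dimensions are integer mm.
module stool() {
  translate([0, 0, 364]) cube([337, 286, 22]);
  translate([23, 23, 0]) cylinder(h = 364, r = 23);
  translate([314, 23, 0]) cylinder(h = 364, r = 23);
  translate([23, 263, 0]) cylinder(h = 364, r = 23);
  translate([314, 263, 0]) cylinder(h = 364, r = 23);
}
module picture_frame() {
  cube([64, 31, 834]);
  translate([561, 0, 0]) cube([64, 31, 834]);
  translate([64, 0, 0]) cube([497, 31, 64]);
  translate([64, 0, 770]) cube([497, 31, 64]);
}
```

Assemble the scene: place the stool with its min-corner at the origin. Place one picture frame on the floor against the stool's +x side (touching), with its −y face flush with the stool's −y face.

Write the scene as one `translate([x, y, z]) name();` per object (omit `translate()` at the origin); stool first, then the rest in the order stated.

stool();
translate([337, 0, 0]) picture_frame();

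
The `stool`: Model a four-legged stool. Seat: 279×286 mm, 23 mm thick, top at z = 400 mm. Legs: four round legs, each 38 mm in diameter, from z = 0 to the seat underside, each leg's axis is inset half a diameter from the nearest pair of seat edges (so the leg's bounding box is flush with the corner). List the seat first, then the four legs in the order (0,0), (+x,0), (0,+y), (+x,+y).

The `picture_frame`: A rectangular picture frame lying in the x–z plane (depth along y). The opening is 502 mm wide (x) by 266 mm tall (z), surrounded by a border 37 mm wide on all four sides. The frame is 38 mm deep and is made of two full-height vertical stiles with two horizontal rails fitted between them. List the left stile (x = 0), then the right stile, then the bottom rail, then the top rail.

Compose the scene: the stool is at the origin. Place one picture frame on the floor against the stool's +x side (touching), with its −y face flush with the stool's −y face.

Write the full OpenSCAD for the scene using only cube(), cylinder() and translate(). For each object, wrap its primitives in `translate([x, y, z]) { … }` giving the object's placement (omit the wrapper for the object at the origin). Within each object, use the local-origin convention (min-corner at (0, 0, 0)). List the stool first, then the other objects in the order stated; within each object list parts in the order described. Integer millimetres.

translate([0, 0, 377]) cube([279, 286, 23]);
translate([19, 19, 0]) cylinder(h = 377, r = 19);
translate([260, 19, 0]) cylinder(h = 377, r = 19);
translate([19, 267, 0]) cylinder(h = 377, r = 19);
translate([260, 267, 0]) cylinder(h = 377, r = 19);
translate([279, 0, 0]) {
  cube([37, 38, 340]);
  translate([539, 0, 0]) cube([37, 38, 340]);
  translate([37, 0, 0]) cube([502, 38, 37]);
  translate([37, 0, 303]) cube([502, 38, 37]);
}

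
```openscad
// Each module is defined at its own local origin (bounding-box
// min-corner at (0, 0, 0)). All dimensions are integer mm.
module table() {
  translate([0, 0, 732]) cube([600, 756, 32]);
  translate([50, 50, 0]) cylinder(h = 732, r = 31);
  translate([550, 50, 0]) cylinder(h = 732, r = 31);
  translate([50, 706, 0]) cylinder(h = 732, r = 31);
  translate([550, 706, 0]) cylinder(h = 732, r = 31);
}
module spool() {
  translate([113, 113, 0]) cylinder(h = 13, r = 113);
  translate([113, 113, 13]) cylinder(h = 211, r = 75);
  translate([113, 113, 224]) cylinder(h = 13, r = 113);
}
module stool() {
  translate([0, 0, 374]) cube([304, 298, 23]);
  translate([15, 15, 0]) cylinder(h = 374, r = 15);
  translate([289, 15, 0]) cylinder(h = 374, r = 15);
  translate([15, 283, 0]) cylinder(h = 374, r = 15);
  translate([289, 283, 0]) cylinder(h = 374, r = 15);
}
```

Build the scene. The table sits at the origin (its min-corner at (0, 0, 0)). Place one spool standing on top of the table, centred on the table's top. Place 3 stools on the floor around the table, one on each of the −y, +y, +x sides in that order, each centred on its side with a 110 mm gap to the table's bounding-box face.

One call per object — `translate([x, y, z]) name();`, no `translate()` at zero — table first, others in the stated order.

table();
translate([187, 265, 764]) spool();
translate([148, -408, 0]) stool();
translate([148, 866, 0]) stool();
translate([710, 229, 0]) stool();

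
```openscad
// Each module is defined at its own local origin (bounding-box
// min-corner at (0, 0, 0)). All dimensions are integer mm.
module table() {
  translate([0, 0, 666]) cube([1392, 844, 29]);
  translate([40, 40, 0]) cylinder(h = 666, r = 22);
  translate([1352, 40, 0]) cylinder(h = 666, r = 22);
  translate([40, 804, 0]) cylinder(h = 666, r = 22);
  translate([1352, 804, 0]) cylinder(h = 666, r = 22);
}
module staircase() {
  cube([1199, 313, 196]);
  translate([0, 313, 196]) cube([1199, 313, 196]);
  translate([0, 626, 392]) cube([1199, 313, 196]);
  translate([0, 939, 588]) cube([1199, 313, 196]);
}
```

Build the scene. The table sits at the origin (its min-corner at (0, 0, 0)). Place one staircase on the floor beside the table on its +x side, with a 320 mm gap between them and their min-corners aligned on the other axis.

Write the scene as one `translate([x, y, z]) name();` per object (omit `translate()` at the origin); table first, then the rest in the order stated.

table();
translate([1712, 0, 0]) staircase();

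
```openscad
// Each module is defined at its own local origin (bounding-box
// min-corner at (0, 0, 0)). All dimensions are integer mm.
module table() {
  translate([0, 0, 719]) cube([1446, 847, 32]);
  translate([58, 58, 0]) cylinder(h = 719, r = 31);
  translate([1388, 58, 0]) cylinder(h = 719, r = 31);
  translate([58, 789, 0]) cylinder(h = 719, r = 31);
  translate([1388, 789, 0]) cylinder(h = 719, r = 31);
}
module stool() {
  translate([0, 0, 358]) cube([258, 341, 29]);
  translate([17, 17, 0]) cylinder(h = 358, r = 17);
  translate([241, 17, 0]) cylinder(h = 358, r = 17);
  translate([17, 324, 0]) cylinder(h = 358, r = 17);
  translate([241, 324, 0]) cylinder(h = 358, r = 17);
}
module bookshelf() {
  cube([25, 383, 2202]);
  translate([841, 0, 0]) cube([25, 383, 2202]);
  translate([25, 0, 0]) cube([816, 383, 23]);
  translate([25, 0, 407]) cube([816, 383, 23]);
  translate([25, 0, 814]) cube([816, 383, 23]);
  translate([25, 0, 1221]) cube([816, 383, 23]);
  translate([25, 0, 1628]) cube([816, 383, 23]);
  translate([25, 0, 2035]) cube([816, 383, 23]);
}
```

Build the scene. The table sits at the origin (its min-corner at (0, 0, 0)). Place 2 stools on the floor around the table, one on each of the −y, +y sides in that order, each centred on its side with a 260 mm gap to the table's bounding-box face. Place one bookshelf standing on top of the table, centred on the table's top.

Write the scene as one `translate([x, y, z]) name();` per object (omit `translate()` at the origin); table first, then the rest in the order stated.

table();
translate([594, -601, 0]) stool();
translate([594, 1107, 0]) stool();
translate([290, 232, 751]) bookshelf();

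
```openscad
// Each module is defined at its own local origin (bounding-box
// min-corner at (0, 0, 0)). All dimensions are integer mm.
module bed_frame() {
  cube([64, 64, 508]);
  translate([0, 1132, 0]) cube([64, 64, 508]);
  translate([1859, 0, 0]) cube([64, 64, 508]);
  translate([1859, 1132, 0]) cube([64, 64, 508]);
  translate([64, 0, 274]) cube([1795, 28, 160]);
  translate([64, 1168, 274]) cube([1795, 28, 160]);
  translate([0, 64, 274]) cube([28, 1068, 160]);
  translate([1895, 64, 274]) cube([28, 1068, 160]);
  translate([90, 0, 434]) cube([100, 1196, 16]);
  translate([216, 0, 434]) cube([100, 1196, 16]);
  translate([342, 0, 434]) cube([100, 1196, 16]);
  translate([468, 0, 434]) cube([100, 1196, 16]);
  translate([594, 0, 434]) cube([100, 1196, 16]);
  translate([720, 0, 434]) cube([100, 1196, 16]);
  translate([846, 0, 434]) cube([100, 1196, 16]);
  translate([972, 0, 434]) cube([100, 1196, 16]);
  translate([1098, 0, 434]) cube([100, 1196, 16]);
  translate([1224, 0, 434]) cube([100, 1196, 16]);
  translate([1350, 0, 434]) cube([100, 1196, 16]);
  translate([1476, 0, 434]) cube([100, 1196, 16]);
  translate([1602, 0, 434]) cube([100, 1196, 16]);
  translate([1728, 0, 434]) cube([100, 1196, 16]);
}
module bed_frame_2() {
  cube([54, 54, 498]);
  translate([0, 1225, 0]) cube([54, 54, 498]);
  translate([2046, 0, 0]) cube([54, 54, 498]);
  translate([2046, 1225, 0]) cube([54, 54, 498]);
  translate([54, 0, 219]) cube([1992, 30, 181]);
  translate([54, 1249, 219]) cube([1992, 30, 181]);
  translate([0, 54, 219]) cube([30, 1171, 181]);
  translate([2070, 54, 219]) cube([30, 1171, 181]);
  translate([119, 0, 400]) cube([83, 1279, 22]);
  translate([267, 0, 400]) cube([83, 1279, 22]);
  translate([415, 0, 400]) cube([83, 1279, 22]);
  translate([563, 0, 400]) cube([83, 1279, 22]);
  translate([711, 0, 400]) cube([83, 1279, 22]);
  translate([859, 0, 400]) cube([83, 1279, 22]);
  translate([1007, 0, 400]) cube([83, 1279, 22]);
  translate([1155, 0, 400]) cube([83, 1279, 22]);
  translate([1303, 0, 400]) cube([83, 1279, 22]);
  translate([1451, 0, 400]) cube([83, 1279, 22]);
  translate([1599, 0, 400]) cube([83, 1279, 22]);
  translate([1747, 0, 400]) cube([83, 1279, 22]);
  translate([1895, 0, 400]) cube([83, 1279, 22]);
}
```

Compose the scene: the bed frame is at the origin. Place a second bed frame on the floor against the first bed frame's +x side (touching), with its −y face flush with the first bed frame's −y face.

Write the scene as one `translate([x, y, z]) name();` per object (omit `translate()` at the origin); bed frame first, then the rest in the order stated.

bed_frame();
translate([1923, 0, 0]) bed_frame_2();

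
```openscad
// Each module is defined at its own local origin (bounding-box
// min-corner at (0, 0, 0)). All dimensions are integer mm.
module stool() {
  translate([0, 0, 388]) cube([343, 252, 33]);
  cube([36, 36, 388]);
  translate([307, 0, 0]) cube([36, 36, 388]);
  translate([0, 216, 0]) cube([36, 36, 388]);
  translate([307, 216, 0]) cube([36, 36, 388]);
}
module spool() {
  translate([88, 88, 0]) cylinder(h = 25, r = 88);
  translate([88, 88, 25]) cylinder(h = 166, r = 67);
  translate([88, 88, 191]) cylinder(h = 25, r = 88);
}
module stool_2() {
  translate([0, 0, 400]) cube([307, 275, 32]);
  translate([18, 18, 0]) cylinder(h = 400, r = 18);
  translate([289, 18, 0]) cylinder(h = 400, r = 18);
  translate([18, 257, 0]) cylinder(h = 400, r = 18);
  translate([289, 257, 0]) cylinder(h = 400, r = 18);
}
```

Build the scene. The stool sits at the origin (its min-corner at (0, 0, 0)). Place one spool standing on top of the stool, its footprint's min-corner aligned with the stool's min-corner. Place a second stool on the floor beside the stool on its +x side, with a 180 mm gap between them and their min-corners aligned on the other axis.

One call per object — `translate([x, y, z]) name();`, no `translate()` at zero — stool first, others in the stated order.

stool();
translate([0, 0, 421]) spool();
translate([523, 0, 0]) stool_2();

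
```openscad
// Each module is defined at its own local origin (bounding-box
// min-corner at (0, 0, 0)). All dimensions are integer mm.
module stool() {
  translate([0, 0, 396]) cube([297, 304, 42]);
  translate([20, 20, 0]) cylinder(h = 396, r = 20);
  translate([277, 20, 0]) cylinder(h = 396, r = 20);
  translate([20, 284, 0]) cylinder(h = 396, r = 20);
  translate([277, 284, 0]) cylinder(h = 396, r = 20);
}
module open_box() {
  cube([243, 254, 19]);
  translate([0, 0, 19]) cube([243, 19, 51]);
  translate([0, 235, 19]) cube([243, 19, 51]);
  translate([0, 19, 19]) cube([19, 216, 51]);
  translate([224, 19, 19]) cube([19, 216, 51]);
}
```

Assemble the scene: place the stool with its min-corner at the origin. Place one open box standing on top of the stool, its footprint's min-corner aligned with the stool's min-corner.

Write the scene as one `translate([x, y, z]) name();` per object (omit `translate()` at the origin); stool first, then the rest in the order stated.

stool();
translate([0, 0, 438]) open_box();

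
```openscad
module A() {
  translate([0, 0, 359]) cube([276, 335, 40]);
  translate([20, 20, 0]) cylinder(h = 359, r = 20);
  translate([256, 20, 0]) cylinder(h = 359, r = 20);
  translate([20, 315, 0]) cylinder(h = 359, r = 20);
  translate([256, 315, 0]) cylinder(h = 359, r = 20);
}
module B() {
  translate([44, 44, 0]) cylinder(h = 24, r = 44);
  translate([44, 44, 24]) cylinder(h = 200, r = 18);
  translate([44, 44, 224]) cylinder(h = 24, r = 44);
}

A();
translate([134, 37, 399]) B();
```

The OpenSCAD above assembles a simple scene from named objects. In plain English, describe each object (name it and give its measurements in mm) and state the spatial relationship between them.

A is a simple wooden stool: a rectangular seat 276 mm (x) by 335 mm (y), 40 mm thick, top face at z = 399 mm, on four round legs, each 40 mm in diameter. The legs rest on z = 0, each leg's axis is inset half a diameter from the nearest pair of seat edges (so the leg's bounding box is flush with the corner).

B is a spool: two coaxial disc flanges of radius 44 mm and thickness 24 mm, joined by a core cylinder of radius 18 mm and height 200 mm. The lower flange rests on z = 0 and the three cylinders share a vertical axis.

The spool is on top of the stool.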